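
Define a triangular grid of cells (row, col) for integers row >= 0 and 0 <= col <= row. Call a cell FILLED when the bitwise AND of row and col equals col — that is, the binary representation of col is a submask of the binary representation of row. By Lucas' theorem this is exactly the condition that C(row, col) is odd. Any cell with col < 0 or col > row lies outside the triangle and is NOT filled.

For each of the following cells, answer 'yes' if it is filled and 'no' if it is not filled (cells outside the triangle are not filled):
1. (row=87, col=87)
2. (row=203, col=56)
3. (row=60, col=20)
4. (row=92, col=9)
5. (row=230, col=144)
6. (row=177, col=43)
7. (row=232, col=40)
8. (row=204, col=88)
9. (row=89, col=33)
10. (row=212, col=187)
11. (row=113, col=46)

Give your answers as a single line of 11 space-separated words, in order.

(87,87): row=0b1010111, col=0b1010111, row AND col = 0b1010111 = 87; 87 == 87 -> filled
(203,56): row=0b11001011, col=0b111000, row AND col = 0b1000 = 8; 8 != 56 -> empty
(60,20): row=0b111100, col=0b10100, row AND col = 0b10100 = 20; 20 == 20 -> filled
(92,9): row=0b1011100, col=0b1001, row AND col = 0b1000 = 8; 8 != 9 -> empty
(230,144): row=0b11100110, col=0b10010000, row AND col = 0b10000000 = 128; 128 != 144 -> empty
(177,43): row=0b10110001, col=0b101011, row AND col = 0b100001 = 33; 33 != 43 -> empty
(232,40): row=0b11101000, col=0b101000, row AND col = 0b101000 = 40; 40 == 40 -> filled
(204,88): row=0b11001100, col=0b1011000, row AND col = 0b1001000 = 72; 72 != 88 -> empty
(89,33): row=0b1011001, col=0b100001, row AND col = 0b1 = 1; 1 != 33 -> empty
(212,187): row=0b11010100, col=0b10111011, row AND col = 0b10010000 = 144; 144 != 187 -> empty
(113,46): row=0b1110001, col=0b101110, row AND col = 0b100000 = 32; 32 != 46 -> empty

Answer: yes no yes no no no yes no no no no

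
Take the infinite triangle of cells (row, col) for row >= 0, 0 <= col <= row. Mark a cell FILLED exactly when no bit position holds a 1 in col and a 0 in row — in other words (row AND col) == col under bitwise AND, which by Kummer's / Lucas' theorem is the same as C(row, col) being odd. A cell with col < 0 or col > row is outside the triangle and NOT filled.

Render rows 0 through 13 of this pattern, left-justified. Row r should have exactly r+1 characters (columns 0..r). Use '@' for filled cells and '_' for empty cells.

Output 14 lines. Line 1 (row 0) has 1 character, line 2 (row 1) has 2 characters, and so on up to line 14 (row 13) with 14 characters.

r0=0: @
r1=1: @@
r2=10: @_@
r3=11: @@@@
r4=100: @___@
r5=101: @@__@@
r6=110: @_@_@_@
r7=111: @@@@@@@@
r8=1000: @_______@
r9=1001: @@______@@
r10=1010: @_@_____@_@
r11=1011: @@@@____@@@@
r12=1100: @___@___@___@
r13=1101: @@__@@__@@__@@

Answer: @
@@
@_@
@@@@
@___@
@@__@@
@_@_@_@
@@@@@@@@
@_______@
@@______@@
@_@_____@_@
@@@@____@@@@
@___@___@___@
@@__@@__@@__@@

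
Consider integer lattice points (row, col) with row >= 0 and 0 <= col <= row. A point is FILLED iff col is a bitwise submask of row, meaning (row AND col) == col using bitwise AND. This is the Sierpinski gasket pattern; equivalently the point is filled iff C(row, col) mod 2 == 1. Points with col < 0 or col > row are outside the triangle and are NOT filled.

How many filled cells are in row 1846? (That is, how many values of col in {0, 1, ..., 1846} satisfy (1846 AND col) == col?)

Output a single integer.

Answer: 128

Derivation:
1846 in binary = 11100110110
popcount(1846) = number of 1-bits in 11100110110 = 7
A col c satisfies (1846 AND c) == c iff every set bit of c is also set in 1846; each of the 7 set bits of 1846 can independently be on or off in c.
count = 2^7 = 128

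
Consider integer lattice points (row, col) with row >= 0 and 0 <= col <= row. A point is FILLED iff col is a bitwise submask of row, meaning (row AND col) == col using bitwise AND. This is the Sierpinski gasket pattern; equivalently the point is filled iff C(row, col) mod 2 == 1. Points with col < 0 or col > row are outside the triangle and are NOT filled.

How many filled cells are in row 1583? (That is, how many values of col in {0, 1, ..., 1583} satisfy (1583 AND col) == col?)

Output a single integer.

Answer: 128

Derivation:
1583 in binary = 11000101111
popcount(1583) = number of 1-bits in 11000101111 = 7
A col c satisfies (1583 AND c) == c iff every set bit of c is also set in 1583; each of the 7 set bits of 1583 can independently be on or off in c.
count = 2^7 = 128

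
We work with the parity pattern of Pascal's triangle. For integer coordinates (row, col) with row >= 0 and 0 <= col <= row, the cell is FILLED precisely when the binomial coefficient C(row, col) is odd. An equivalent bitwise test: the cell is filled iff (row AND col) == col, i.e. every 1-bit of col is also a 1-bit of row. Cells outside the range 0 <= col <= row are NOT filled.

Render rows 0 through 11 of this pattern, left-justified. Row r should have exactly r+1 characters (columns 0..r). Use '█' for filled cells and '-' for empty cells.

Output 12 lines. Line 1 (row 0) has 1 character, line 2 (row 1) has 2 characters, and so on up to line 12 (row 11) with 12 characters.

Answer: █
██
█-█
████
█---█
██--██
█-█-█-█
████████
█-------█
██------██
█-█-----█-█
████----████

Derivation:
r0=0: █
r1=1: ██
r2=10: █-█
r3=11: ████
r4=100: █---█
r5=101: ██--██
r6=110: █-█-█-█
r7=111: ████████
r8=1000: █-------█
r9=1001: ██------██
r10=1010: █-█-----█-█
r11=1011: ████----████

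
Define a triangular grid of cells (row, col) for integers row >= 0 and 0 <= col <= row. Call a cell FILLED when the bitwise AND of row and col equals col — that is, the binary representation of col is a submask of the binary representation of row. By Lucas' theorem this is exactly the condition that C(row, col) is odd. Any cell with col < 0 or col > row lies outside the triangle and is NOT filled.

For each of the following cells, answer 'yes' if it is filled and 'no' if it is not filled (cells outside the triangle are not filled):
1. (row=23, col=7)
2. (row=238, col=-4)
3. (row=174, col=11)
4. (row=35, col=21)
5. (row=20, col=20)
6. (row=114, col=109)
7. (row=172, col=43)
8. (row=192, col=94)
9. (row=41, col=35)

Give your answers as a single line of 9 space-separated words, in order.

Answer: yes no no no yes no no no no

Derivation:
(23,7): row=0b10111, col=0b111, row AND col = 0b111 = 7; 7 == 7 -> filled
(238,-4): col outside [0, 238] -> not filled
(174,11): row=0b10101110, col=0b1011, row AND col = 0b1010 = 10; 10 != 11 -> empty
(35,21): row=0b100011, col=0b10101, row AND col = 0b1 = 1; 1 != 21 -> empty
(20,20): row=0b10100, col=0b10100, row AND col = 0b10100 = 20; 20 == 20 -> filled
(114,109): row=0b1110010, col=0b1101101, row AND col = 0b1100000 = 96; 96 != 109 -> empty
(172,43): row=0b10101100, col=0b101011, row AND col = 0b101000 = 40; 40 != 43 -> empty
(192,94): row=0b11000000, col=0b1011110, row AND col = 0b1000000 = 64; 64 != 94 -> empty
(41,35): row=0b101001, col=0b100011, row AND col = 0b100001 = 33; 33 != 35 -> empty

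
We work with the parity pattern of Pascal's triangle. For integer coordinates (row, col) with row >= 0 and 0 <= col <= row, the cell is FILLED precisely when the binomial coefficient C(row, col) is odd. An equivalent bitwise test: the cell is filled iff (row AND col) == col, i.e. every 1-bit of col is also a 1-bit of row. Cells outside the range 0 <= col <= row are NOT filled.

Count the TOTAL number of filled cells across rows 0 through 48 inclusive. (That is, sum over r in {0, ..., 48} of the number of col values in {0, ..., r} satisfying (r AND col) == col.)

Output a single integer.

r0=0 pc0: +1 =1
r1=1 pc1: +2 =3
r2=10 pc1: +2 =5
r3=11 pc2: +4 =9
r4=100 pc1: +2 =11
r5=101 pc2: +4 =15
r6=110 pc2: +4 =19
r7=111 pc3: +8 =27
r8=1000 pc1: +2 =29
r9=1001 pc2: +4 =33
r10=1010 pc2: +4 =37
r11=1011 pc3: +8 =45
r12=1100 pc2: +4 =49
r13=1101 pc3: +8 =57
r14=1110 pc3: +8 =65
r15=1111 pc4: +16 =81
r16=10000 pc1: +2 =83
r17=10001 pc2: +4 =87
r18=10010 pc2: +4 =91
r19=10011 pc3: +8 =99
r20=10100 pc2: +4 =103
r21=10101 pc3: +8 =111
r22=10110 pc3: +8 =119
r23=10111 pc4: +16 =135
r24=11000 pc2: +4 =139
r25=11001 pc3: +8 =147
r26=11010 pc3: +8 =155
r27=11011 pc4: +16 =171
r28=11100 pc3: +8 =179
r29=11101 pc4: +16 =195
r30=11110 pc4: +16 =211
r31=11111 pc5: +32 =243
r32=100000 pc1: +2 =245
r33=100001 pc2: +4 =249
r34=100010 pc2: +4 =253
r35=100011 pc3: +8 =261
r36=100100 pc2: +4 =265
r37=100101 pc3: +8 =273
r38=100110 pc3: +8 =281
r39=100111 pc4: +16 =297
r40=101000 pc2: +4 =301
r41=101001 pc3: +8 =309
r42=101010 pc3: +8 =317
r43=101011 pc4: +16 =333
r44=101100 pc3: +8 =341
r45=101101 pc4: +16 =357
r46=101110 pc4: +16 =373
r47=101111 pc5: +32 =405
r48=110000 pc2: +4 =409

Answer: 409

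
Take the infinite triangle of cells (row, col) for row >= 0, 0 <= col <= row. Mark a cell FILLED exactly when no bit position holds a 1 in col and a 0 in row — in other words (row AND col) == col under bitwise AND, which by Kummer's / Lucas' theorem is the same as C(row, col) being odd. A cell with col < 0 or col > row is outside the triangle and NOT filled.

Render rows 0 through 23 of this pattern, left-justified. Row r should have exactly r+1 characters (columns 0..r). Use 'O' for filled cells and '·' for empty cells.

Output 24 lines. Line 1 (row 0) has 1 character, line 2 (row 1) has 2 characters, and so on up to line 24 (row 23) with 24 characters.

r0=0: O
r1=1: OO
r2=10: O·O
r3=11: OOOO
r4=100: O···O
r5=101: OO··OO
r6=110: O·O·O·O
r7=111: OOOOOOOO
r8=1000: O·······O
r9=1001: OO······OO
r10=1010: O·O·····O·O
r11=1011: OOOO····OOOO
r12=1100: O···O···O···O
r13=1101: OO··OO··OO··OO
r14=1110: O·O·O·O·O·O·O·O
r15=1111: OOOOOOOOOOOOOOOO
r16=10000: O···············O
r17=10001: OO··············OO
r18=10010: O·O·············O·O
r19=10011: OOOO············OOOO
r20=10100: O···O···········O···O
r21=10101: OO··OO··········OO··OO
r22=10110: O·O·O·O·········O·O·O·O
r23=10111: OOOOOOOO········OOOOOOOO

Answer: O
OO
O·O
OOOO
O···O
OO··OO
O·O·O·O
OOOOOOOO
O·······O
OO······OO
O·O·····O·O
OOOO····OOOO
O···O···O···O
OO··OO··OO··OO
O·O·O·O·O·O·O·O
OOOOOOOOOOOOOOOO
O···············O
OO··············OO
O·O·············O·O
OOOO············OOOO
O···O···········O···O
OO··OO··········OO··OO
O·O·O·O·········O·O·O·O
OOOOOOOO········OOOOOOOO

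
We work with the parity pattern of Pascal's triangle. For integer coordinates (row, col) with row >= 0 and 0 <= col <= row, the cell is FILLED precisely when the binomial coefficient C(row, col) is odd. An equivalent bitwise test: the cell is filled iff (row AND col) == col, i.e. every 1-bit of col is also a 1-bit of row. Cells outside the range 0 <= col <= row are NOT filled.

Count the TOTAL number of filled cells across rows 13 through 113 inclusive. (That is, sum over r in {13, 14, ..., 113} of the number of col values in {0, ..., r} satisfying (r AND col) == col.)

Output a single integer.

r13=1101 pc3: +8 =8
r14=1110 pc3: +8 =16
r15=1111 pc4: +16 =32
r16=10000 pc1: +2 =34
r17=10001 pc2: +4 =38
r18=10010 pc2: +4 =42
r19=10011 pc3: +8 =50
r20=10100 pc2: +4 =54
r21=10101 pc3: +8 =62
r22=10110 pc3: +8 =70
r23=10111 pc4: +16 =86
r24=11000 pc2: +4 =90
r25=11001 pc3: +8 =98
r26=11010 pc3: +8 =106
r27=11011 pc4: +16 =122
r28=11100 pc3: +8 =130
r29=11101 pc4: +16 =146
r30=11110 pc4: +16 =162
r31=11111 pc5: +32 =194
r32=100000 pc1: +2 =196
r33=100001 pc2: +4 =200
r34=100010 pc2: +4 =204
r35=100011 pc3: +8 =212
r36=100100 pc2: +4 =216
r37=100101 pc3: +8 =224
r38=100110 pc3: +8 =232
r39=100111 pc4: +16 =248
r40=101000 pc2: +4 =252
r41=101001 pc3: +8 =260
r42=101010 pc3: +8 =268
r43=101011 pc4: +16 =284
r44=101100 pc3: +8 =292
r45=101101 pc4: +16 =308
r46=101110 pc4: +16 =324
r47=101111 pc5: +32 =356
r48=110000 pc2: +4 =360
r49=110001 pc3: +8 =368
r50=110010 pc3: +8 =376
r51=110011 pc4: +16 =392
r52=110100 pc3: +8 =400
r53=110101 pc4: +16 =416
r54=110110 pc4: +16 =432
r55=110111 pc5: +32 =464
r56=111000 pc3: +8 =472
r57=111001 pc4: +16 =488
r58=111010 pc4: +16 =504
r59=111011 pc5: +32 =536
r60=111100 pc4: +16 =552
r61=111101 pc5: +32 =584
r62=111110 pc5: +32 =616
r63=111111 pc6: +64 =680
r64=1000000 pc1: +2 =682
r65=1000001 pc2: +4 =686
r66=1000010 pc2: +4 =690
r67=1000011 pc3: +8 =698
r68=1000100 pc2: +4 =702
r69=1000101 pc3: +8 =710
r70=1000110 pc3: +8 =718
r71=1000111 pc4: +16 =734
r72=1001000 pc2: +4 =738
r73=1001001 pc3: +8 =746
r74=1001010 pc3: +8 =754
r75=1001011 pc4: +16 =770
r76=1001100 pc3: +8 =778
r77=1001101 pc4: +16 =794
r78=1001110 pc4: +16 =810
r79=1001111 pc5: +32 =842
r80=1010000 pc2: +4 =846
r81=1010001 pc3: +8 =854
r82=1010010 pc3: +8 =862
r83=1010011 pc4: +16 =878
r84=1010100 pc3: +8 =886
r85=1010101 pc4: +16 =902
r86=1010110 pc4: +16 =918
r87=1010111 pc5: +32 =950
r88=1011000 pc3: +8 =958
r89=1011001 pc4: +16 =974
r90=1011010 pc4: +16 =990
r91=1011011 pc5: +32 =1022
r92=1011100 pc4: +16 =1038
r93=1011101 pc5: +32 =1070
r94=1011110 pc5: +32 =1102
r95=1011111 pc6: +64 =1166
r96=1100000 pc2: +4 =1170
r97=1100001 pc3: +8 =1178
r98=1100010 pc3: +8 =1186
r99=1100011 pc4: +16 =1202
r100=1100100 pc3: +8 =1210
r101=1100101 pc4: +16 =1226
r102=1100110 pc4: +16 =1242
r103=1100111 pc5: +32 =1274
r104=1101000 pc3: +8 =1282
r105=1101001 pc4: +16 =1298
r106=1101010 pc4: +16 =1314
r107=1101011 pc5: +32 =1346
r108=1101100 pc4: +16 =1362
r109=1101101 pc5: +32 =1394
r110=1101110 pc5: +32 =1426
r111=1101111 pc6: +64 =1490
r112=1110000 pc3: +8 =1498
r113=1110001 pc4: +16 =1514

Answer: 1514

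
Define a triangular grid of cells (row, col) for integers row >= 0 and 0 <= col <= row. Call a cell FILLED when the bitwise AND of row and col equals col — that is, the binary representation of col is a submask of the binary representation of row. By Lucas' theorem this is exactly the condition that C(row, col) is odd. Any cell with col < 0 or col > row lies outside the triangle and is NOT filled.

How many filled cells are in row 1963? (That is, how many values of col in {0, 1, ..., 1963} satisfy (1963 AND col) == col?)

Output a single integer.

1963 in binary = 11110101011
popcount(1963) = number of 1-bits in 11110101011 = 8
A col c satisfies (1963 AND c) == c iff every set bit of c is also set in 1963; each of the 8 set bits of 1963 can independently be on or off in c.
count = 2^8 = 256

Answer: 256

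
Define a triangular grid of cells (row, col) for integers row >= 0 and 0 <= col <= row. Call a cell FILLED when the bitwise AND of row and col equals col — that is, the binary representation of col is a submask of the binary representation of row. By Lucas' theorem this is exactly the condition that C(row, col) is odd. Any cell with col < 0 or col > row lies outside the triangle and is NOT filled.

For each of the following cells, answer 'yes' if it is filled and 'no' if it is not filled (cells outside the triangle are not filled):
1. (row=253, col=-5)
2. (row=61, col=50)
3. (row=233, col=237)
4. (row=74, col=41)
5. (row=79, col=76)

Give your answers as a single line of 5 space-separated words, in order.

(253,-5): col outside [0, 253] -> not filled
(61,50): row=0b111101, col=0b110010, row AND col = 0b110000 = 48; 48 != 50 -> empty
(233,237): col outside [0, 233] -> not filled
(74,41): row=0b1001010, col=0b101001, row AND col = 0b1000 = 8; 8 != 41 -> empty
(79,76): row=0b1001111, col=0b1001100, row AND col = 0b1001100 = 76; 76 == 76 -> filled

Answer: no no no no yes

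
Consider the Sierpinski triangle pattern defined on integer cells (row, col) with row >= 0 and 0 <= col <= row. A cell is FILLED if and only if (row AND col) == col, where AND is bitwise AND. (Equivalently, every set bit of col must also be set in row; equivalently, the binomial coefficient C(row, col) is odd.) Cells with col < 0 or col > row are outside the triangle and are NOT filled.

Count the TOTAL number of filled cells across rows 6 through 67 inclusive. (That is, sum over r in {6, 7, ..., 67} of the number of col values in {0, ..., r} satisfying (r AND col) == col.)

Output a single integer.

Answer: 732

Derivation:
r6=110 pc2: +4 =4
r7=111 pc3: +8 =12
r8=1000 pc1: +2 =14
r9=1001 pc2: +4 =18
r10=1010 pc2: +4 =22
r11=1011 pc3: +8 =30
r12=1100 pc2: +4 =34
r13=1101 pc3: +8 =42
r14=1110 pc3: +8 =50
r15=1111 pc4: +16 =66
r16=10000 pc1: +2 =68
r17=10001 pc2: +4 =72
r18=10010 pc2: +4 =76
r19=10011 pc3: +8 =84
r20=10100 pc2: +4 =88
r21=10101 pc3: +8 =96
r22=10110 pc3: +8 =104
r23=10111 pc4: +16 =120
r24=11000 pc2: +4 =124
r25=11001 pc3: +8 =132
r26=11010 pc3: +8 =140
r27=11011 pc4: +16 =156
r28=11100 pc3: +8 =164
r29=11101 pc4: +16 =180
r30=11110 pc4: +16 =196
r31=11111 pc5: +32 =228
r32=100000 pc1: +2 =230
r33=100001 pc2: +4 =234
r34=100010 pc2: +4 =238
r35=100011 pc3: +8 =246
r36=100100 pc2: +4 =250
r37=100101 pc3: +8 =258
r38=100110 pc3: +8 =266
r39=100111 pc4: +16 =282
r40=101000 pc2: +4 =286
r41=101001 pc3: +8 =294
r42=101010 pc3: +8 =302
r43=101011 pc4: +16 =318
r44=101100 pc3: +8 =326
r45=101101 pc4: +16 =342
r46=101110 pc4: +16 =358
r47=101111 pc5: +32 =390
r48=110000 pc2: +4 =394
r49=110001 pc3: +8 =402
r50=110010 pc3: +8 =410
r51=110011 pc4: +16 =426
r52=110100 pc3: +8 =434
r53=110101 pc4: +16 =450
r54=110110 pc4: +16 =466
r55=110111 pc5: +32 =498
r56=111000 pc3: +8 =506
r57=111001 pc4: +16 =522
r58=111010 pc4: +16 =538
r59=111011 pc5: +32 =570
r60=111100 pc4: +16 =586
r61=111101 pc5: +32 =618
r62=111110 pc5: +32 =650
r63=111111 pc6: +64 =714
r64=1000000 pc1: +2 =716
r65=1000001 pc2: +4 =720
r66=1000010 pc2: +4 =724
r67=1000011 pc3: +8 =732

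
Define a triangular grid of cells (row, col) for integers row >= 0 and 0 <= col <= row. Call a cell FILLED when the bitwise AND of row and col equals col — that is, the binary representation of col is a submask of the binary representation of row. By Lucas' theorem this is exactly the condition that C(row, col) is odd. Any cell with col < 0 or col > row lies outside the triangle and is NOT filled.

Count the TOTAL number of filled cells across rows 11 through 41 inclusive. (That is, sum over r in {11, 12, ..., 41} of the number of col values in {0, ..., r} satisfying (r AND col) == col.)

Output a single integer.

Answer: 272

Derivation:
r11=1011 pc3: +8 =8
r12=1100 pc2: +4 =12
r13=1101 pc3: +8 =20
r14=1110 pc3: +8 =28
r15=1111 pc4: +16 =44
r16=10000 pc1: +2 =46
r17=10001 pc2: +4 =50
r18=10010 pc2: +4 =54
r19=10011 pc3: +8 =62
r20=10100 pc2: +4 =66
r21=10101 pc3: +8 =74
r22=10110 pc3: +8 =82
r23=10111 pc4: +16 =98
r24=11000 pc2: +4 =102
r25=11001 pc3: +8 =110
r26=11010 pc3: +8 =118
r27=11011 pc4: +16 =134
r28=11100 pc3: +8 =142
r29=11101 pc4: +16 =158
r30=11110 pc4: +16 =174
r31=11111 pc5: +32 =206
r32=100000 pc1: +2 =208
r33=100001 pc2: +4 =212
r34=100010 pc2: +4 =216
r35=100011 pc3: +8 =224
r36=100100 pc2: +4 =228
r37=100101 pc3: +8 =236
r38=100110 pc3: +8 =244
r39=100111 pc4: +16 =260
r40=101000 pc2: +4 =264
r41=101001 pc3: +8 =272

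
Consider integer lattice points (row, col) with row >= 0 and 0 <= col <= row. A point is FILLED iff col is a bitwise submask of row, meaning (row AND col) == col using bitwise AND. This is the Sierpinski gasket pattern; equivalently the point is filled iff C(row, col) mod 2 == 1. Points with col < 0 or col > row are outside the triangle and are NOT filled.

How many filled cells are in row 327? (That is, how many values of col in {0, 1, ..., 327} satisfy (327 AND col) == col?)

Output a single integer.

Answer: 32

Derivation:
327 in binary = 101000111
popcount(327) = number of 1-bits in 101000111 = 5
A col c satisfies (327 AND c) == c iff every set bit of c is also set in 327; each of the 5 set bits of 327 can independently be on or off in c.
count = 2^5 = 32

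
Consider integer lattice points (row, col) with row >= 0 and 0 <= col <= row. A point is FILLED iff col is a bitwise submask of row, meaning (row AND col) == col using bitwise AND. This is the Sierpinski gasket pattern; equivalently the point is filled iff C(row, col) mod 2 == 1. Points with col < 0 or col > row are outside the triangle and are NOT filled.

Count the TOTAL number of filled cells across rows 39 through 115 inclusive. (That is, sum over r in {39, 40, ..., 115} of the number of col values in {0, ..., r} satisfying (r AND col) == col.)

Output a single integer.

r39=100111 pc4: +16 =16
r40=101000 pc2: +4 =20
r41=101001 pc3: +8 =28
r42=101010 pc3: +8 =36
r43=101011 pc4: +16 =52
r44=101100 pc3: +8 =60
r45=101101 pc4: +16 =76
r46=101110 pc4: +16 =92
r47=101111 pc5: +32 =124
r48=110000 pc2: +4 =128
r49=110001 pc3: +8 =136
r50=110010 pc3: +8 =144
r51=110011 pc4: +16 =160
r52=110100 pc3: +8 =168
r53=110101 pc4: +16 =184
r54=110110 pc4: +16 =200
r55=110111 pc5: +32 =232
r56=111000 pc3: +8 =240
r57=111001 pc4: +16 =256
r58=111010 pc4: +16 =272
r59=111011 pc5: +32 =304
r60=111100 pc4: +16 =320
r61=111101 pc5: +32 =352
r62=111110 pc5: +32 =384
r63=111111 pc6: +64 =448
r64=1000000 pc1: +2 =450
r65=1000001 pc2: +4 =454
r66=1000010 pc2: +4 =458
r67=1000011 pc3: +8 =466
r68=1000100 pc2: +4 =470
r69=1000101 pc3: +8 =478
r70=1000110 pc3: +8 =486
r71=1000111 pc4: +16 =502
r72=1001000 pc2: +4 =506
r73=1001001 pc3: +8 =514
r74=1001010 pc3: +8 =522
r75=1001011 pc4: +16 =538
r76=1001100 pc3: +8 =546
r77=1001101 pc4: +16 =562
r78=1001110 pc4: +16 =578
r79=1001111 pc5: +32 =610
r80=1010000 pc2: +4 =614
r81=1010001 pc3: +8 =622
r82=1010010 pc3: +8 =630
r83=1010011 pc4: +16 =646
r84=1010100 pc3: +8 =654
r85=1010101 pc4: +16 =670
r86=1010110 pc4: +16 =686
r87=1010111 pc5: +32 =718
r88=1011000 pc3: +8 =726
r89=1011001 pc4: +16 =742
r90=1011010 pc4: +16 =758
r91=1011011 pc5: +32 =790
r92=1011100 pc4: +16 =806
r93=1011101 pc5: +32 =838
r94=1011110 pc5: +32 =870
r95=1011111 pc6: +64 =934
r96=1100000 pc2: +4 =938
r97=1100001 pc3: +8 =946
r98=1100010 pc3: +8 =954
r99=1100011 pc4: +16 =970
r100=1100100 pc3: +8 =978
r101=1100101 pc4: +16 =994
r102=1100110 pc4: +16 =1010
r103=1100111 pc5: +32 =1042
r104=1101000 pc3: +8 =1050
r105=1101001 pc4: +16 =1066
r106=1101010 pc4: +16 =1082
r107=1101011 pc5: +32 =1114
r108=1101100 pc4: +16 =1130
r109=1101101 pc5: +32 =1162
r110=1101110 pc5: +32 =1194
r111=1101111 pc6: +64 =1258
r112=1110000 pc3: +8 =1266
r113=1110001 pc4: +16 =1282
r114=1110010 pc4: +16 =1298
r115=1110011 pc5: +32 =1330

Answer: 1330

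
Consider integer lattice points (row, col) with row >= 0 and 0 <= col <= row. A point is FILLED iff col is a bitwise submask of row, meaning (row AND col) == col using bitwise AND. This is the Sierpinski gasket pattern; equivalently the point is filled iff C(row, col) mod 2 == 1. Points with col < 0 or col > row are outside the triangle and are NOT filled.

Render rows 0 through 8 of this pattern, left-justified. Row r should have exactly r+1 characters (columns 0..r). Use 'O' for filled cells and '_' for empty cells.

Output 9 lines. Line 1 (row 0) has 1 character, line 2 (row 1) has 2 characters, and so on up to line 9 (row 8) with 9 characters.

Answer: O
OO
O_O
OOOO
O___O
OO__OO
O_O_O_O
OOOOOOOO
O_______O

Derivation:
r0=0: O
r1=1: OO
r2=10: O_O
r3=11: OOOO
r4=100: O___O
r5=101: OO__OO
r6=110: O_O_O_O
r7=111: OOOOOOOO
r8=1000: O_______O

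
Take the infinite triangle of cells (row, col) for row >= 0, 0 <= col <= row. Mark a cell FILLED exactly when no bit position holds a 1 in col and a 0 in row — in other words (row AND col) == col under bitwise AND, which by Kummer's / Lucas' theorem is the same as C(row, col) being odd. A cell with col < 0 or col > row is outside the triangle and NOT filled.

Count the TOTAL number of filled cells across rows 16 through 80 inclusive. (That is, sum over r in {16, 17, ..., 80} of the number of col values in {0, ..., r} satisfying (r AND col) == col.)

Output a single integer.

r16=10000 pc1: +2 =2
r17=10001 pc2: +4 =6
r18=10010 pc2: +4 =10
r19=10011 pc3: +8 =18
r20=10100 pc2: +4 =22
r21=10101 pc3: +8 =30
r22=10110 pc3: +8 =38
r23=10111 pc4: +16 =54
r24=11000 pc2: +4 =58
r25=11001 pc3: +8 =66
r26=11010 pc3: +8 =74
r27=11011 pc4: +16 =90
r28=11100 pc3: +8 =98
r29=11101 pc4: +16 =114
r30=11110 pc4: +16 =130
r31=11111 pc5: +32 =162
r32=100000 pc1: +2 =164
r33=100001 pc2: +4 =168
r34=100010 pc2: +4 =172
r35=100011 pc3: +8 =180
r36=100100 pc2: +4 =184
r37=100101 pc3: +8 =192
r38=100110 pc3: +8 =200
r39=100111 pc4: +16 =216
r40=101000 pc2: +4 =220
r41=101001 pc3: +8 =228
r42=101010 pc3: +8 =236
r43=101011 pc4: +16 =252
r44=101100 pc3: +8 =260
r45=101101 pc4: +16 =276
r46=101110 pc4: +16 =292
r47=101111 pc5: +32 =324
r48=110000 pc2: +4 =328
r49=110001 pc3: +8 =336
r50=110010 pc3: +8 =344
r51=110011 pc4: +16 =360
r52=110100 pc3: +8 =368
r53=110101 pc4: +16 =384
r54=110110 pc4: +16 =400
r55=110111 pc5: +32 =432
r56=111000 pc3: +8 =440
r57=111001 pc4: +16 =456
r58=111010 pc4: +16 =472
r59=111011 pc5: +32 =504
r60=111100 pc4: +16 =520
r61=111101 pc5: +32 =552
r62=111110 pc5: +32 =584
r63=111111 pc6: +64 =648
r64=1000000 pc1: +2 =650
r65=1000001 pc2: +4 =654
r66=1000010 pc2: +4 =658
r67=1000011 pc3: +8 =666
r68=1000100 pc2: +4 =670
r69=1000101 pc3: +8 =678
r70=1000110 pc3: +8 =686
r71=1000111 pc4: +16 =702
r72=1001000 pc2: +4 =706
r73=1001001 pc3: +8 =714
r74=1001010 pc3: +8 =722
r75=1001011 pc4: +16 =738
r76=1001100 pc3: +8 =746
r77=1001101 pc4: +16 =762
r78=1001110 pc4: +16 =778
r79=1001111 pc5: +32 =810
r80=1010000 pc2: +4 =814

Answer: 814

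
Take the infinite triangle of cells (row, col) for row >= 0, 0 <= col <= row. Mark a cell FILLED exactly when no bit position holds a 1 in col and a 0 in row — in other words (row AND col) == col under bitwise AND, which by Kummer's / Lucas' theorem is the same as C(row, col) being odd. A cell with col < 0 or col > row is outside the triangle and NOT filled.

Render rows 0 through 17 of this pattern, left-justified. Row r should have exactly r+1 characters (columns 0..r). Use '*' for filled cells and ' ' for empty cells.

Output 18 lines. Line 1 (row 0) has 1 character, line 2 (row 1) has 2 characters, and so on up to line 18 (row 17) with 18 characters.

r0=0: *
r1=1: **
r2=10: * *
r3=11: ****
r4=100: *   *
r5=101: **  **
r6=110: * * * *
r7=111: ********
r8=1000: *       *
r9=1001: **      **
r10=1010: * *     * *
r11=1011: ****    ****
r12=1100: *   *   *   *
r13=1101: **  **  **  **
r14=1110: * * * * * * * *
r15=1111: ****************
r16=10000: *               *
r17=10001: **              **

Answer: *
**
* *
****
*   *
**  **
* * * *
********
*       *
**      **
* *     * *
****    ****
*   *   *   *
**  **  **  **
* * * * * * * *
****************
*               *
**              **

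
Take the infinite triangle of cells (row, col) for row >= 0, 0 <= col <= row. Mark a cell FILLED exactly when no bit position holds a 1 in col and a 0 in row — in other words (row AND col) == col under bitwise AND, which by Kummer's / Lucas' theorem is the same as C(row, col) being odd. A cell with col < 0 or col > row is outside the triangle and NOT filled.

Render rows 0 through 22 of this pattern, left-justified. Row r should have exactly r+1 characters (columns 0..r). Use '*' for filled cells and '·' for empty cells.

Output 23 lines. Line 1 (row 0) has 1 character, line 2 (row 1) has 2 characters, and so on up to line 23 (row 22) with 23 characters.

r0=0: *
r1=1: **
r2=10: *·*
r3=11: ****
r4=100: *···*
r5=101: **··**
r6=110: *·*·*·*
r7=111: ********
r8=1000: *·······*
r9=1001: **······**
r10=1010: *·*·····*·*
r11=1011: ****····****
r12=1100: *···*···*···*
r13=1101: **··**··**··**
r14=1110: *·*·*·*·*·*·*·*
r15=1111: ****************
r16=10000: *···············*
r17=10001: **··············**
r18=10010: *·*·············*·*
r19=10011: ****············****
r20=10100: *···*···········*···*
r21=10101: **··**··········**··**
r22=10110: *·*·*·*·········*·*·*·*

Answer: *
**
*·*
****
*···*
**··**
*·*·*·*
********
*·······*
**······**
*·*·····*·*
****····****
*···*···*···*
**··**··**··**
*·*·*·*·*·*·*·*
****************
*···············*
**··············**
*·*·············*·*
****············****
*···*···········*···*
**··**··········**··**
*·*·*·*·········*·*·*·*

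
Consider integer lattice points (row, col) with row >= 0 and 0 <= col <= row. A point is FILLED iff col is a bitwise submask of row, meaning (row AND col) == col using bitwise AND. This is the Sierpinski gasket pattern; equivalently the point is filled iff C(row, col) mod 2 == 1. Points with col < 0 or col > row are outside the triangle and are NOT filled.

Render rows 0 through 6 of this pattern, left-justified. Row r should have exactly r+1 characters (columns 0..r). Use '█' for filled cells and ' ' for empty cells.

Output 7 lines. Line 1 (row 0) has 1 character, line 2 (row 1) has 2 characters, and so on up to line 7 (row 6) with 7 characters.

r0=0: █
r1=1: ██
r2=10: █ █
r3=11: ████
r4=100: █   █
r5=101: ██  ██
r6=110: █ █ █ █

Answer: █
██
█ █
████
█   █
██  ██
█ █ █ █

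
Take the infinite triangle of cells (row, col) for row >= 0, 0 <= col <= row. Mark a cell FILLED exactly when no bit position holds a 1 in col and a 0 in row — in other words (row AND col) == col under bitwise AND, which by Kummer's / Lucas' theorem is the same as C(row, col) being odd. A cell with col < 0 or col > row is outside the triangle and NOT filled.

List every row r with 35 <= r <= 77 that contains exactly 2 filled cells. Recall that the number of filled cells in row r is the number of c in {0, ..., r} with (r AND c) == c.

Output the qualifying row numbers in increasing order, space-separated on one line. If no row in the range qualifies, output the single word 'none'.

Answer: 64

Derivation:
Row r has 2^popcount(r) filled cells, so we need popcount(r) = log2(2) = 1.
Scan r = 35..77 and keep those with exactly 1 one-bits:
r=35=100011 popcount=3 -> skip
r=36=100100 popcount=2 -> skip
r=37=100101 popcount=3 -> skip
r=38=100110 popcount=3 -> skip
r=39=100111 popcount=4 -> skip
r=40=101000 popcount=2 -> skip
r=41=101001 popcount=3 -> skip
r=42=101010 popcount=3 -> skip
r=43=101011 popcount=4 -> skip
r=44=101100 popcount=3 -> skip
r=45=101101 popcount=4 -> skip
r=46=101110 popcount=4 -> skip
r=47=101111 popcount=5 -> skip
r=48=110000 popcount=2 -> skip
r=49=110001 popcount=3 -> skip
r=50=110010 popcount=3 -> skip
r=51=110011 popcount=4 -> skip
r=52=110100 popcount=3 -> skip
r=53=110101 popcount=4 -> skip
r=54=110110 popcount=4 -> skip
r=55=110111 popcount=5 -> skip
r=56=111000 popcount=3 -> skip
r=57=111001 popcount=4 -> skip
r=58=111010 popcount=4 -> skip
r=59=111011 popcount=5 -> skip
r=60=111100 popcount=4 -> skip
r=61=111101 popcount=5 -> skip
r=62=111110 popcount=5 -> skip
r=63=111111 popcount=6 -> skip
r=64=1000000 popcount=1 -> KEEP
r=65=1000001 popcount=2 -> skip
r=66=1000010 popcount=2 -> skip
r=67=1000011 popcount=3 -> skip
r=68=1000100 popcount=2 -> skip
r=69=1000101 popcount=3 -> skip
r=70=1000110 popcount=3 -> skip
r=71=1000111 popcount=4 -> skip
r=72=1001000 popcount=2 -> skip
r=73=1001001 popcount=3 -> skip
r=74=1001010 popcount=3 -> skip
r=75=1001011 popcount=4 -> skip
r=76=1001100 popcount=3 -> skip
r=77=1001101 popcount=4 -> skip
Kept rows: 64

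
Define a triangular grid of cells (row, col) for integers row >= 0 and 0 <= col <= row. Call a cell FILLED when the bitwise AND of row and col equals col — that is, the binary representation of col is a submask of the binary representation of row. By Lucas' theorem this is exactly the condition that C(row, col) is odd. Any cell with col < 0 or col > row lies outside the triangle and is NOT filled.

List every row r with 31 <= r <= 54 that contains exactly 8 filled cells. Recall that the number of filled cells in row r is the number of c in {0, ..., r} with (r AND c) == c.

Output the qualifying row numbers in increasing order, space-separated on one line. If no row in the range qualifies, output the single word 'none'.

Row r has 2^popcount(r) filled cells, so we need popcount(r) = log2(8) = 3.
Scan r = 31..54 and keep those with exactly 3 one-bits:
r=31=11111 popcount=5 -> skip
r=32=100000 popcount=1 -> skip
r=33=100001 popcount=2 -> skip
r=34=100010 popcount=2 -> skip
r=35=100011 popcount=3 -> KEEP
r=36=100100 popcount=2 -> skip
r=37=100101 popcount=3 -> KEEP
r=38=100110 popcount=3 -> KEEP
r=39=100111 popcount=4 -> skip
r=40=101000 popcount=2 -> skip
r=41=101001 popcount=3 -> KEEP
r=42=101010 popcount=3 -> KEEP
r=43=101011 popcount=4 -> skip
r=44=101100 popcount=3 -> KEEP
r=45=101101 popcount=4 -> skip
r=46=101110 popcount=4 -> skip
r=47=101111 popcount=5 -> skip
r=48=110000 popcount=2 -> skip
r=49=110001 popcount=3 -> KEEP
r=50=110010 popcount=3 -> KEEP
r=51=110011 popcount=4 -> skip
r=52=110100 popcount=3 -> KEEP
r=53=110101 popcount=4 -> skip
r=54=110110 popcount=4 -> skip
Kept rows: 35 37 38 41 42 44 49 50 52

Answer: 35 37 38 41 42 44 49 50 52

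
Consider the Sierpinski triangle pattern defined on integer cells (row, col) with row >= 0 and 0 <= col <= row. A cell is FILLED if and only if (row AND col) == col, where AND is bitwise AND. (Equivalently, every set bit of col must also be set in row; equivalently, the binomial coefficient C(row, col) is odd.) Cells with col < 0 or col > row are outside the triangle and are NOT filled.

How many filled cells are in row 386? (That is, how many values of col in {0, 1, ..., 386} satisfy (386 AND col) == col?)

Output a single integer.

386 in binary = 110000010
popcount(386) = number of 1-bits in 110000010 = 3
A col c satisfies (386 AND c) == c iff every set bit of c is also set in 386; each of the 3 set bits of 386 can independently be on or off in c.
count = 2^3 = 8

Answer: 8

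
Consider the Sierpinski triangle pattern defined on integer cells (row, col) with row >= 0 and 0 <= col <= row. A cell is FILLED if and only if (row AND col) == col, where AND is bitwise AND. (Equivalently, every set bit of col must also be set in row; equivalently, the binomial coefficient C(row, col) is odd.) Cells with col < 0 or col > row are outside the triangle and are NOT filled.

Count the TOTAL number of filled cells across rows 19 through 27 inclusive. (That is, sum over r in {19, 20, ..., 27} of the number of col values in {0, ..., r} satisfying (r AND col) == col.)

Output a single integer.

r19=10011 pc3: +8 =8
r20=10100 pc2: +4 =12
r21=10101 pc3: +8 =20
r22=10110 pc3: +8 =28
r23=10111 pc4: +16 =44
r24=11000 pc2: +4 =48
r25=11001 pc3: +8 =56
r26=11010 pc3: +8 =64
r27=11011 pc4: +16 =80

Answer: 80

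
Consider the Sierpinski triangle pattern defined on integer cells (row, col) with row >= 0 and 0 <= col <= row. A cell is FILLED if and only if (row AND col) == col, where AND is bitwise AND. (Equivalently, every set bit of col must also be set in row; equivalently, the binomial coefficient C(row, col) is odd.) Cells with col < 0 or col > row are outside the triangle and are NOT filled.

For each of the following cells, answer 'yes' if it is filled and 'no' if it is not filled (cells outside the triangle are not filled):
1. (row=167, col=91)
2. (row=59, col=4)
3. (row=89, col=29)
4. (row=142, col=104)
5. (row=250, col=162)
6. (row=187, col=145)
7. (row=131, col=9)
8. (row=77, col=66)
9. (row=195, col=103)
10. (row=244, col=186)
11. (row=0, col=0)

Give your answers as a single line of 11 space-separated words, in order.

Answer: no no no no yes yes no no no no yes

Derivation:
(167,91): row=0b10100111, col=0b1011011, row AND col = 0b11 = 3; 3 != 91 -> empty
(59,4): row=0b111011, col=0b100, row AND col = 0b0 = 0; 0 != 4 -> empty
(89,29): row=0b1011001, col=0b11101, row AND col = 0b11001 = 25; 25 != 29 -> empty
(142,104): row=0b10001110, col=0b1101000, row AND col = 0b1000 = 8; 8 != 104 -> empty
(250,162): row=0b11111010, col=0b10100010, row AND col = 0b10100010 = 162; 162 == 162 -> filled
(187,145): row=0b10111011, col=0b10010001, row AND col = 0b10010001 = 145; 145 == 145 -> filled
(131,9): row=0b10000011, col=0b1001, row AND col = 0b1 = 1; 1 != 9 -> empty
(77,66): row=0b1001101, col=0b1000010, row AND col = 0b1000000 = 64; 64 != 66 -> empty
(195,103): row=0b11000011, col=0b1100111, row AND col = 0b1000011 = 67; 67 != 103 -> empty
(244,186): row=0b11110100, col=0b10111010, row AND col = 0b10110000 = 176; 176 != 186 -> empty
(0,0): row=0b0, col=0b0, row AND col = 0b0 = 0; 0 == 0 -> filled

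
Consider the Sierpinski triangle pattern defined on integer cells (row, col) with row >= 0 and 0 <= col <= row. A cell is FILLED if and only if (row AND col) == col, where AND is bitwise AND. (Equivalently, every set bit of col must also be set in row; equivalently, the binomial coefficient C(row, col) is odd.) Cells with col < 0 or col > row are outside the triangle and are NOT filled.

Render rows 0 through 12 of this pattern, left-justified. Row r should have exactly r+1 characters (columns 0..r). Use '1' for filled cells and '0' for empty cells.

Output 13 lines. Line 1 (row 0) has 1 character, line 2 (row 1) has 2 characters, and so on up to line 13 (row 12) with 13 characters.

Answer: 1
11
101
1111
10001
110011
1010101
11111111
100000001
1100000011
10100000101
111100001111
1000100010001

Derivation:
r0=0: 1
r1=1: 11
r2=10: 101
r3=11: 1111
r4=100: 10001
r5=101: 110011
r6=110: 1010101
r7=111: 11111111
r8=1000: 100000001
r9=1001: 1100000011
r10=1010: 10100000101
r11=1011: 111100001111
r12=1100: 1000100010001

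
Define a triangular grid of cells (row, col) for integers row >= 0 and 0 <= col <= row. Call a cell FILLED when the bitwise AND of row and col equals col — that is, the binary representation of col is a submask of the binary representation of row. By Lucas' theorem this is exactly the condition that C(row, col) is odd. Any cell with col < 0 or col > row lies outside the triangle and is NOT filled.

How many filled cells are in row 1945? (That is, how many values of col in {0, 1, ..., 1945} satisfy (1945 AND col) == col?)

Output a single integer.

1945 in binary = 11110011001
popcount(1945) = number of 1-bits in 11110011001 = 7
A col c satisfies (1945 AND c) == c iff every set bit of c is also set in 1945; each of the 7 set bits of 1945 can independently be on or off in c.
count = 2^7 = 128

Answer: 128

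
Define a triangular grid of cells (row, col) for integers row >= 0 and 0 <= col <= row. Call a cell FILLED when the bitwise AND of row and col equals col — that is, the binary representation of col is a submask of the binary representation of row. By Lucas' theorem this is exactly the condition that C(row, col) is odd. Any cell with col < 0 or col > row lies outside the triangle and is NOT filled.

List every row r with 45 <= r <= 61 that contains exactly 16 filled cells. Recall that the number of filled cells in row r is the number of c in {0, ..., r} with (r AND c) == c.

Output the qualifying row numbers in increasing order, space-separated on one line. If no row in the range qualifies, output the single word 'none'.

Answer: 45 46 51 53 54 57 58 60

Derivation:
Row r has 2^popcount(r) filled cells, so we need popcount(r) = log2(16) = 4.
Scan r = 45..61 and keep those with exactly 4 one-bits:
r=45=101101 popcount=4 -> KEEP
r=46=101110 popcount=4 -> KEEP
r=47=101111 popcount=5 -> skip
r=48=110000 popcount=2 -> skip
r=49=110001 popcount=3 -> skip
r=50=110010 popcount=3 -> skip
r=51=110011 popcount=4 -> KEEP
r=52=110100 popcount=3 -> skip
r=53=110101 popcount=4 -> KEEP
r=54=110110 popcount=4 -> KEEP
r=55=110111 popcount=5 -> skip
r=56=111000 popcount=3 -> skip
r=57=111001 popcount=4 -> KEEP
r=58=111010 popcount=4 -> KEEP
r=59=111011 popcount=5 -> skip
r=60=111100 popcount=4 -> KEEP
r=61=111101 popcount=5 -> skip
Kept rows: 45 46 51 53 54 57 58 60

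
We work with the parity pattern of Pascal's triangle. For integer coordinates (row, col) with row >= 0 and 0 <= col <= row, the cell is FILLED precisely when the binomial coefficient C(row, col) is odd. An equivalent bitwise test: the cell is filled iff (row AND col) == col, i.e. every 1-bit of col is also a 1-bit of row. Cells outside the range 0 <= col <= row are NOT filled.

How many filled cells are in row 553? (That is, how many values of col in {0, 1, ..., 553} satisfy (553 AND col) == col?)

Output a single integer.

553 in binary = 1000101001
popcount(553) = number of 1-bits in 1000101001 = 4
A col c satisfies (553 AND c) == c iff every set bit of c is also set in 553; each of the 4 set bits of 553 can independently be on or off in c.
count = 2^4 = 16

Answer: 16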